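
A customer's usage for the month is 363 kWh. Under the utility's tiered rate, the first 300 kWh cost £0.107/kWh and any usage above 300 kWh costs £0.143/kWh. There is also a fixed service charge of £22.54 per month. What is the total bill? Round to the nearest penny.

£63.65

First 300 kWh × £0.107 = £32.10
Remaining 63 kWh × £0.143 = £9.01
Energy charge = £41.11; + service £22.54 = £63.65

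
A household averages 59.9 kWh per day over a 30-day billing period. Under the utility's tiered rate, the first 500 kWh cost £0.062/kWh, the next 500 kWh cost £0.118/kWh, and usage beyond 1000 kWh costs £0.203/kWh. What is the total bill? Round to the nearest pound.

Usage = 59.9 kWh/day × 30 days = 1797 kWh
First 500 kWh × £0.062 = £31.00
Next 500 kWh × £0.118 = £59.00
Remaining 797 kWh × £0.203 = £161.79
Total = £251.79 ≈ £252

£252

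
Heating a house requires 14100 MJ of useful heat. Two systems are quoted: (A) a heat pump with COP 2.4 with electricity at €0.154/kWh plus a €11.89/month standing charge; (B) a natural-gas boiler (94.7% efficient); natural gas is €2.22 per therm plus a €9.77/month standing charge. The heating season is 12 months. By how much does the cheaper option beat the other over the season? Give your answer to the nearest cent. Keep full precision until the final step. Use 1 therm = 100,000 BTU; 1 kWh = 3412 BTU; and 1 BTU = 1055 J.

€36.52

Heat load = 14100 MJ = 14,100,000,000 J / 1055 = 13,364,929 BTU
Gas: input = 13,364,929 / 0.947 = 14,112,913 BTU = 141.1 therm → 141.1 × €2.22 = €313.31; + 12 × €9.77 standing = €430.55
Heat pump: 13,364,929 BTU / 3412 = 3,917 kWh heat; / 2.4 = 1,632 kWh in → × €0.154 = €251.34; + 12 × €11.89 standing = €394.02
Difference = |€430.55 − €394.02| = €36.52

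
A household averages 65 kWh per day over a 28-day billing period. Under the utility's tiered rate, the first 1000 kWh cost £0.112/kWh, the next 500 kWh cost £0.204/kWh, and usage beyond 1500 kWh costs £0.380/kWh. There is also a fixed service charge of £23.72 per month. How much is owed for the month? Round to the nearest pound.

Usage = 65 kWh/day × 28 days = 1820 kWh
First 1000 kWh × £0.112 = £112.00
Next 500 kWh × £0.204 = £102.00
Remaining 320 kWh × £0.380 = £121.60
Energy charge = £335.60; + service £23.72 = £359.32 ≈ £359

£359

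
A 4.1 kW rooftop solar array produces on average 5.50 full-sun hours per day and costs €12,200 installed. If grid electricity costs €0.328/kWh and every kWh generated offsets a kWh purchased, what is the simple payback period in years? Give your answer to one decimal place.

Daily generation = 4.1 kW × 5.50 h = 22.55 kWh
Annual generation = 22.55 × 365 = 8230.7 kWh
Annual savings = 8230.7 × €0.328 = €2,699.69
Payback = €12,200 / €2,699.69 = 4.52 years

4.5 years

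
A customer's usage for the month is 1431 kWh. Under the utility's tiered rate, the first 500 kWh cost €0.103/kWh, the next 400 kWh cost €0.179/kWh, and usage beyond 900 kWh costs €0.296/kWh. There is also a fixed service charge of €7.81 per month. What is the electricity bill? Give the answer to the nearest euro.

€288

First 500 kWh × €0.103 = €51.50
Next 400 kWh × €0.179 = €71.60
Remaining 531 kWh × €0.296 = €157.18
Energy charge = €280.28; + service €7.81 = €288.09 ≈ €288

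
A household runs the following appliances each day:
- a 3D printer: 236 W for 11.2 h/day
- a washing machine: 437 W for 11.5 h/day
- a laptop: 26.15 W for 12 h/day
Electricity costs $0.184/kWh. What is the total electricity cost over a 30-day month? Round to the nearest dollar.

$44

3D printer: 236 W × 11.2 h × 30 d = 79,296 Wh = 79.3 kWh
washing machine: 437 W × 11.5 h × 30 d = 150,765 Wh = 150.8 kWh
laptop: 26.15 W × 12 h × 30 d = 9,414 Wh = 9.414 kWh
Total energy = 79.3 + 150.8 + 9.414 = 239.5 kWh
Cost = 239.5 kWh × $0.184 = $44.06 ≈ $44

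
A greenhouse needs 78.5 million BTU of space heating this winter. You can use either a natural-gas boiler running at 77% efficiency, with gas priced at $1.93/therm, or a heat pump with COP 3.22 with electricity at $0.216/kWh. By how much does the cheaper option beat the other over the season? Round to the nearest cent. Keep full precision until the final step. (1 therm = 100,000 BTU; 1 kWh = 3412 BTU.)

$424.27

Heat load = 78.5 × 10⁶ BTU = 78,500,000 BTU
Gas: input = 78,500,000 / 0.77 = 101,948,052 BTU = 1,019 therm → 1,019 × $1.93 = $1,967.60
Heat pump: 78,500,000 BTU / 3412 = 23,010 kWh heat; / 3.22 = 7,145 kWh in → × $0.216 = $1,543.33
Difference = |$1,967.60 − $1,543.33| = $424.27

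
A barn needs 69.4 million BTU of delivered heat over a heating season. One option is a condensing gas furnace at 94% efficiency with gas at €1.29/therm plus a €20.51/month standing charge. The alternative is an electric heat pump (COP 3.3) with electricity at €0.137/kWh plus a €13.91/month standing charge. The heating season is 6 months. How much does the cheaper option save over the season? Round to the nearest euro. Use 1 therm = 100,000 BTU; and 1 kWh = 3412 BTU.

€148

Heat load = 69.4 × 10⁶ BTU = 69,400,000 BTU
Gas: input = 69,400,000 / 0.94 = 73,829,787 BTU = 738.3 therm → 738.3 × €1.29 = €952.40; + 6 × €20.51 standing = €1,075.46
Heat pump: 69,400,000 BTU / 3412 = 20,340 kWh heat; / 3.3 = 6,164 kWh in → × €0.137 = €844.42; + 6 × €13.91 standing = €927.88
Difference = |€1,075.46 − €927.88| = €147.59 ≈ €148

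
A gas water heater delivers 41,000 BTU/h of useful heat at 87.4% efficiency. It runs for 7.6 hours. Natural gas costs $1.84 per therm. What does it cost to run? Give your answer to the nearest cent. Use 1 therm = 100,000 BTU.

$6.56

Heat delivered = 41,000 BTU/h × 7.6 h = 311,600 BTU
Gas input = 311,600 / 0.874 = 356,522 BTU
= 356,522 / 100,000 = 3.565 therm
Cost = 3.565 × $1.84/therm = $6.56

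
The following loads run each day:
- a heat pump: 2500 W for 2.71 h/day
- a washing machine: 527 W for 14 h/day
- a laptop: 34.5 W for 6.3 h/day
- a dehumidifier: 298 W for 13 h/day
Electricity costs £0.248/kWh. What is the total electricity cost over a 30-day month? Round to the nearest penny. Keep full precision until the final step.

£135.74

heat pump: 2500 W × 2.71 h × 30 d = 203,250 Wh = 203.2 kWh
washing machine: 527 W × 14 h × 30 d = 221,340 Wh = 221.3 kWh
laptop: 34.5 W × 6.3 h × 30 d = 6,520 Wh = 6.521 kWh
dehumidifier: 298 W × 13 h × 30 d = 116,220 Wh = 116.2 kWh
Total energy = 203.2 + 221.3 + 6.521 + 116.2 = 547.3 kWh
Cost = 547.3 kWh × £0.248 = £135.74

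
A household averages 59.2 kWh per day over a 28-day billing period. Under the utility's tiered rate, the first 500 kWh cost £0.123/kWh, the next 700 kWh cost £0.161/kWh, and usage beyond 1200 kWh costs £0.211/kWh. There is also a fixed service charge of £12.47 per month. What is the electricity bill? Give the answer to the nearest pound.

£283

Usage = 59.2 kWh/day × 28 days = 1657.6 kWh
First 500 kWh × £0.123 = £61.50
Next 700 kWh × £0.161 = £112.70
Remaining 457.6 kWh × £0.211 = £96.55
Energy charge = £270.75; + service £12.47 = £283.22 ≈ £283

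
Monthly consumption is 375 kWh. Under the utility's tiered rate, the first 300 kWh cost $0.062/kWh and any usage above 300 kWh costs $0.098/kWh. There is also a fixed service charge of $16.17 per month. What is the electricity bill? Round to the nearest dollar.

$42

First 300 kWh × $0.062 = $18.60
Remaining 75 kWh × $0.098 = $7.35
Energy charge = $25.95; + service $16.17 = $42.12 ≈ $42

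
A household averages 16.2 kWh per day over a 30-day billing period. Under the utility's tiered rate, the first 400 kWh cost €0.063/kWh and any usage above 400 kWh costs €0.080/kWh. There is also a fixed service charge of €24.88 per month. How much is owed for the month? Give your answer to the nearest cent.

€56.96

Usage = 16.2 kWh/day × 30 days = 486 kWh
First 400 kWh × €0.063 = €25.20
Remaining 86 kWh × €0.080 = €6.88
Energy charge = €32.08; + service €24.88 = €56.96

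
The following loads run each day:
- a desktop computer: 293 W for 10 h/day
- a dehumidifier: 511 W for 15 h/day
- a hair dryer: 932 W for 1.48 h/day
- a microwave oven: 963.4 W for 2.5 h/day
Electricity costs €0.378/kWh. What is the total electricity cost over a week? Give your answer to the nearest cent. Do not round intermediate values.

desktop computer: 293 W × 10 h × 7 d = 20,510 Wh = 20.51 kWh
dehumidifier: 511 W × 15 h × 7 d = 53,655 Wh = 53.66 kWh
hair dryer: 932 W × 1.48 h × 7 d = 9,656 Wh = 9.656 kWh
microwave oven: 963.4 W × 2.5 h × 7 d = 16,860 Wh = 16.86 kWh
Total energy = 20.51 + 53.66 + 9.656 + 16.86 = 100.7 kWh
Cost = 100.7 kWh × €0.378 = €38.06

€38.06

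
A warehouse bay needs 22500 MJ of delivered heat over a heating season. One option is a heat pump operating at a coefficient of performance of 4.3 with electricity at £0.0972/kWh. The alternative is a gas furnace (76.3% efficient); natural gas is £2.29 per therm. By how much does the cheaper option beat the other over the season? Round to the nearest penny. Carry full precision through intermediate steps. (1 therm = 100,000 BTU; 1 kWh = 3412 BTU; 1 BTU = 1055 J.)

Heat load = 22500 MJ = 22,500,000,000 J / 1055 = 21,327,014 BTU
Gas: input = 21,327,014 / 0.763 = 27,951,526 BTU = 279.5 therm → 279.5 × £2.29 = £640.09
Heat pump: 21,327,014 BTU / 3412 = 6,251 kWh heat; / 4.3 = 1,454 kWh in → × £0.0972 = £141.29
Difference = |£640.09 − £141.29| = £498.80

£498.80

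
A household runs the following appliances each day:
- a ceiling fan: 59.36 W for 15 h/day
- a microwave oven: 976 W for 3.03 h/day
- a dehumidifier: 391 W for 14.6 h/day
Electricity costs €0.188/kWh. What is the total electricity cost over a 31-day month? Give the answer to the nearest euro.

ceiling fan: 59.36 W × 15 h × 31 d = 27,602 Wh = 27.6 kWh
microwave oven: 976 W × 3.03 h × 31 d = 91,676 Wh = 91.68 kWh
dehumidifier: 391 W × 14.6 h × 31 d = 176,967 Wh = 177 kWh
Total energy = 27.6 + 91.68 + 177 = 296.2 kWh
Cost = 296.2 kWh × €0.188 = €55.69 ≈ €56

€56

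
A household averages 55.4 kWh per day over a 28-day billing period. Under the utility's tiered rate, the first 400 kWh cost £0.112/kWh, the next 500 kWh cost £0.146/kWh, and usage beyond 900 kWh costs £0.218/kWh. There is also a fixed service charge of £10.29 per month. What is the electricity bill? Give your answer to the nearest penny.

Usage = 55.4 kWh/day × 28 days = 1551.2 kWh
First 400 kWh × £0.112 = £44.80
Next 500 kWh × £0.146 = £73.00
Remaining 651.2 kWh × £0.218 = £141.96
Energy charge = £259.76; + service £10.29 = £270.05

£270.05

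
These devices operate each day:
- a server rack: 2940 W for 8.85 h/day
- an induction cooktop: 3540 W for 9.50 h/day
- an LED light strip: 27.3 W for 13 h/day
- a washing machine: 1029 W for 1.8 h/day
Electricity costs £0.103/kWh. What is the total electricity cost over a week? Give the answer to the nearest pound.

server rack: 2940 W × 8.85 h × 7 d = 182,133 Wh = 182.1 kWh
induction cooktop: 3540 W × 9.50 h × 7 d = 235,410 Wh = 235.4 kWh
LED light strip: 27.3 W × 13 h × 7 d = 2,484 Wh = 2.484 kWh
washing machine: 1029 W × 1.8 h × 7 d = 12,965 Wh = 12.97 kWh
Total energy = 182.1 + 235.4 + 2.484 + 12.97 = 433 kWh
Cost = 433 kWh × £0.103 = £44.60 ≈ £45

£45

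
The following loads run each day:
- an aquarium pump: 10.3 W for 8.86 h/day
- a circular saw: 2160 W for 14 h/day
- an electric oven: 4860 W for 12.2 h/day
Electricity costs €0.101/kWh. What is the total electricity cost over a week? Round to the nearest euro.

€63

aquarium pump: 10.3 W × 8.86 h × 7 d = 639 Wh = 0.6388 kWh
circular saw: 2160 W × 14 h × 7 d = 211,680 Wh = 211.7 kWh
electric oven: 4860 W × 12.2 h × 7 d = 415,044 Wh = 415 kWh
Total energy = 0.6388 + 211.7 + 415 = 627.4 kWh
Cost = 627.4 kWh × €0.101 = €63.36 ≈ €63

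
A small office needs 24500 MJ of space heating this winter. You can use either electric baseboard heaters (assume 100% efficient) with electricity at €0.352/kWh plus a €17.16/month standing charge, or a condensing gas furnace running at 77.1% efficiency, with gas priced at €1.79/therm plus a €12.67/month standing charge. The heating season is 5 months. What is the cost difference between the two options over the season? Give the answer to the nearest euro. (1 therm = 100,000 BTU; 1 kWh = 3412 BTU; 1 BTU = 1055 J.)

Heat load = 24500 MJ = 24,500,000,000 J / 1055 = 23,222,749 BTU
Gas: input = 23,222,749 / 0.771 = 30,120,297 BTU = 301.2 therm → 301.2 × €1.79 = €539.15; + 5 × €12.67 standing = €602.50
Electric: 23,222,749 BTU / 3412 = 6,806 kWh → × €0.352 = €2,395.78; + 5 × €17.16 standing = €2,481.58
Difference = |€602.50 − €2,481.58| = €1,879.08 ≈ €1879

€1879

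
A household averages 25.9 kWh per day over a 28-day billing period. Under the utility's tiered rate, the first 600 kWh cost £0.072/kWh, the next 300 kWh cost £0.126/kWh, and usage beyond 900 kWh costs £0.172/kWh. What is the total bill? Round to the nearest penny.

Usage = 25.9 kWh/day × 28 days = 725.2 kWh
First 600 kWh × £0.072 = £43.20
Next 125.2 kWh × £0.126 = £15.78
Remaining tier: 0 kWh (not reached)
Total = £58.98

£58.98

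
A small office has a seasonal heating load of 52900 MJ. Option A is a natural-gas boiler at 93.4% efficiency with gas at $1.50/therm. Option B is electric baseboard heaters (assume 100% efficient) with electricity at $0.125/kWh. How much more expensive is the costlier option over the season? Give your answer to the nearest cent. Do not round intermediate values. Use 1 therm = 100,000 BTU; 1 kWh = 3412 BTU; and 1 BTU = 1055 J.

$1031.70

Heat load = 52900 MJ = 52,900,000,000 J / 1055 = 50,142,180 BTU
Gas: input = 50,142,180 / 0.934 = 53,685,418 BTU = 536.9 therm → 536.9 × $1.50 = $805.28
Electric: 50,142,180 BTU / 3412 = 14,700 kWh → × $0.125 = $1,836.98
Difference = |$805.28 − $1,836.98| = $1,031.70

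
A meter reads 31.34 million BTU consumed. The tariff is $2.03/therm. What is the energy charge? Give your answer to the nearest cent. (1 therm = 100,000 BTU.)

31.34 million BTU × (10 therm/million BTU) = 313.4 therm
Cost = 313.4 therm × $2.03/therm = $636.20

$636.20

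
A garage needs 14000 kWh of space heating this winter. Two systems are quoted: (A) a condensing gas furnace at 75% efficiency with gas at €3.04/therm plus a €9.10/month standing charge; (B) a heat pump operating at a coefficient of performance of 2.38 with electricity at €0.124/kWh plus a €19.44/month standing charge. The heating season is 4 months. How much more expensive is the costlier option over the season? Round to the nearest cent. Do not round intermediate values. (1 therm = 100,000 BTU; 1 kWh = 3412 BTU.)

Heat load = 14000 kWh × 3412 = 47,768,000 BTU
Gas: input = 47,768,000 / 0.75 = 63,690,667 BTU = 636.9 therm → 636.9 × €3.04 = €1,936.20; + 4 × €9.10 standing = €1,972.60
Heat pump: 47,768,000 BTU / 3412 = 14,000 kWh heat; / 2.38 = 5,882 kWh in → × €0.124 = €729.41; + 4 × €19.44 standing = €807.17
Difference = |€1,972.60 − €807.17| = €1,165.42

€1165.42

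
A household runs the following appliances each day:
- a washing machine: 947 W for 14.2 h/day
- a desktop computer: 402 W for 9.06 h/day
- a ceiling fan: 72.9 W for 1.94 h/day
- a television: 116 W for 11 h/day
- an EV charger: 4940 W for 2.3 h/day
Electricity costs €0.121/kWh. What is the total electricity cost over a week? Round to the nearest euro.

washing machine: 947 W × 14.2 h × 7 d = 94,132 Wh = 94.13 kWh
desktop computer: 402 W × 9.06 h × 7 d = 25,495 Wh = 25.49 kWh
ceiling fan: 72.9 W × 1.94 h × 7 d = 990 Wh = 0.99 kWh
television: 116 W × 11 h × 7 d = 8,932 Wh = 8.932 kWh
EV charger: 4940 W × 2.3 h × 7 d = 79,534 Wh = 79.53 kWh
Total energy = 94.13 + 25.49 + 0.99 + 8.932 + 79.53 = 209.1 kWh
Cost = 209.1 kWh × €0.121 = €25.30 ≈ €25

€25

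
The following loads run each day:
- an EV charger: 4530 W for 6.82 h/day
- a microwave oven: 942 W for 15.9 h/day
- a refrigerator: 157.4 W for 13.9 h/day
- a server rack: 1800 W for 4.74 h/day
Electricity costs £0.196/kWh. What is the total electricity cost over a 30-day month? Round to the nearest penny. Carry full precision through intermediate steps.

EV charger: 4530 W × 6.82 h × 30 d = 926,838 Wh = 926.8 kWh
microwave oven: 942 W × 15.9 h × 30 d = 449,334 Wh = 449.3 kWh
refrigerator: 157.4 W × 13.9 h × 30 d = 65,636 Wh = 65.64 kWh
server rack: 1800 W × 4.74 h × 30 d = 255,960 Wh = 256 kWh
Total energy = 926.8 + 449.3 + 65.64 + 256 = 1,698 kWh
Cost = 1,698 kWh × £0.196 = £332.76

£332.76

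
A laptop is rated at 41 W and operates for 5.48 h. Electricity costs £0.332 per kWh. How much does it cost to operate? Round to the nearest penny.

£0.07

Energy = 41 W × 5.48 h = 225 Wh = 0.2247 kWh
Cost = 0.2247 kWh × £0.332/kWh = £0.07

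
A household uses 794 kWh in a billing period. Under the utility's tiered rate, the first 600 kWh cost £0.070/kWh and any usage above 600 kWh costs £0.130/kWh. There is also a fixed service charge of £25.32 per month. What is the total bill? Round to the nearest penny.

First 600 kWh × £0.070 = £42.00
Remaining 194 kWh × £0.130 = £25.22
Energy charge = £67.22; + service £25.32 = £92.54

£92.54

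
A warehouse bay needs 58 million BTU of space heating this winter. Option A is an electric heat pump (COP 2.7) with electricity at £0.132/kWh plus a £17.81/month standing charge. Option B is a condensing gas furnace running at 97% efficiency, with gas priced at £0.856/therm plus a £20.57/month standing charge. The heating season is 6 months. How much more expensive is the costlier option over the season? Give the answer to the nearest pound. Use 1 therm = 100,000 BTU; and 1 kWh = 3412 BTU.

Heat load = 58 × 10⁶ BTU = 58,000,000 BTU
Gas: input = 58,000,000 / 0.97 = 59,793,814 BTU = 597.9 therm → 597.9 × £0.856 = £511.84; + 6 × £20.57 standing = £635.26
Heat pump: 58,000,000 BTU / 3412 = 17,000 kWh heat; / 2.7 = 6,296 kWh in → × £0.132 = £831.05; + 6 × £17.81 standing = £937.91
Difference = |£635.26 − £937.91| = £302.66 ≈ £303

£303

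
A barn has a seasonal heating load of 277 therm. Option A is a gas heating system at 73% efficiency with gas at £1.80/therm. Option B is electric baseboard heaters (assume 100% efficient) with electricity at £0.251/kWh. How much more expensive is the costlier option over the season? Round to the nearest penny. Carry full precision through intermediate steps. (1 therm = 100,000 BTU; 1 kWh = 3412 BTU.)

Heat load = 277 therm × 100,000 = 27,700,000 BTU
Gas: input = 27,700,000 / 0.73 = 37,945,205 BTU = 379.5 therm → 379.5 × £1.80 = £683.01
Electric: 27,700,000 BTU / 3412 = 8,118 kWh → × £0.251 = £2,037.72
Difference = |£683.01 − £2,037.72| = £1,354.71

£1354.71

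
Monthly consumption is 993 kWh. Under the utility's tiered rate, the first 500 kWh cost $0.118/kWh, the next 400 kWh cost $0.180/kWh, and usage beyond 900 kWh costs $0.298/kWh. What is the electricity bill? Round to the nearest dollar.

$159

First 500 kWh × $0.118 = $59.00
Next 400 kWh × $0.180 = $72.00
Remaining 93 kWh × $0.298 = $27.71
Total = $158.71 ≈ $159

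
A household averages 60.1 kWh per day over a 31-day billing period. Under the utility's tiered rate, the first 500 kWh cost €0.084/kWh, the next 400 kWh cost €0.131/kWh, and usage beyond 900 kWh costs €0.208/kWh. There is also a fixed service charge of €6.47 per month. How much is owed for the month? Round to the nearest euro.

Usage = 60.1 kWh/day × 31 days = 1863.1 kWh
First 500 kWh × €0.084 = €42.00
Next 400 kWh × €0.131 = €52.40
Remaining 963.1 kWh × €0.208 = €200.32
Energy charge = €294.72; + service €6.47 = €301.19 ≈ €301

€301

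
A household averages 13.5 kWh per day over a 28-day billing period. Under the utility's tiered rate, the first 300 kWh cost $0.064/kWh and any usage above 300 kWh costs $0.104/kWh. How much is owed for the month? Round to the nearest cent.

$27.31

Usage = 13.5 kWh/day × 28 days = 378 kWh
First 300 kWh × $0.064 = $19.20
Remaining 78 kWh × $0.104 = $8.11
Total = $27.31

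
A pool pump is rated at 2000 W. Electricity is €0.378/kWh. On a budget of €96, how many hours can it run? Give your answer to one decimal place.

127.0 h

Energy budget = €96 / €0.378 per kWh = 254 kWh = 253,968 Wh
Runtime = 253,968 Wh / 2000 W = 127 h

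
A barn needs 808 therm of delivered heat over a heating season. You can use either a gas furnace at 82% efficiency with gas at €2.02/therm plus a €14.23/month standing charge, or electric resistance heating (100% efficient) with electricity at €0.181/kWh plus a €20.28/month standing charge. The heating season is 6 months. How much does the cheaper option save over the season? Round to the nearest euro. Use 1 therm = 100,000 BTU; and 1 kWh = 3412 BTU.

€2332

Heat load = 808 therm × 100,000 = 80,800,000 BTU
Gas: input = 80,800,000 / 0.820 = 98,536,585 BTU = 985.4 therm → 985.4 × €2.02 = €1,990.44; + 6 × €14.23 standing = €2,075.82
Electric: 80,800,000 BTU / 3412 = 23,680 kWh → × €0.181 = €4,286.28; + 6 × €20.28 standing = €4,407.96
Difference = |€2,075.82 − €4,407.96| = €2,332.14 ≈ €2332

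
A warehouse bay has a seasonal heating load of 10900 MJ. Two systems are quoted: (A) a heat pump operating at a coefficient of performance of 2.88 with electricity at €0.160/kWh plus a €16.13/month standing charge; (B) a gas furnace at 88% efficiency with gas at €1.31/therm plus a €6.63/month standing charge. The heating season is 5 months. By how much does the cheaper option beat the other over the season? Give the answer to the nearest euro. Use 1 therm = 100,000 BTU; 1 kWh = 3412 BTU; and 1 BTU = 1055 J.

€62

Heat load = 10900 MJ = 10,900,000,000 J / 1055 = 10,331,754 BTU
Gas: input = 10,331,754 / 0.88 = 11,740,629 BTU = 117.4 therm → 117.4 × €1.31 = €153.80; + 5 × €6.63 standing = €186.95
Heat pump: 10,331,754 BTU / 3412 = 3,028 kWh heat; / 2.88 = 1,051 kWh in → × €0.160 = €168.23; + 5 × €16.13 standing = €248.88
Difference = |€186.95 − €248.88| = €61.92 ≈ €62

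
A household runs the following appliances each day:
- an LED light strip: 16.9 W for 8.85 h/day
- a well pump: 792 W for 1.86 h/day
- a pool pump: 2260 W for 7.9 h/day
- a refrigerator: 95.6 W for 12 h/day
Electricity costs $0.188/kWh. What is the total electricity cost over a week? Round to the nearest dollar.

LED light strip: 16.9 W × 8.85 h × 7 d = 1,047 Wh = 1.047 kWh
well pump: 792 W × 1.86 h × 7 d = 10,312 Wh = 10.31 kWh
pool pump: 2260 W × 7.9 h × 7 d = 124,978 Wh = 125 kWh
refrigerator: 95.6 W × 12 h × 7 d = 8,030 Wh = 8.03 kWh
Total energy = 1.047 + 10.31 + 125 + 8.03 = 144.4 kWh
Cost = 144.4 kWh × $0.188 = $27.14 ≈ $27

$27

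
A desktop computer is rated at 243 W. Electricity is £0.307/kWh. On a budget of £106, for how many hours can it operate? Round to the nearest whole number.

1421 h

Energy budget = £106 / £0.307 per kWh = 345.3 kWh = 345,277 Wh
Runtime = 345,277 Wh / 243 W = 1,421 h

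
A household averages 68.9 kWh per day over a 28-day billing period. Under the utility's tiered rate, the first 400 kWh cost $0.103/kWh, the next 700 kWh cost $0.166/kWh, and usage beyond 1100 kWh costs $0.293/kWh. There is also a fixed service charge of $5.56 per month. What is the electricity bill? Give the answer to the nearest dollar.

Usage = 68.9 kWh/day × 28 days = 1929.2 kWh
First 400 kWh × $0.103 = $41.20
Next 700 kWh × $0.166 = $116.20
Remaining 829.2 kWh × $0.293 = $242.96
Energy charge = $400.36; + service $5.56 = $405.92 ≈ $406

$406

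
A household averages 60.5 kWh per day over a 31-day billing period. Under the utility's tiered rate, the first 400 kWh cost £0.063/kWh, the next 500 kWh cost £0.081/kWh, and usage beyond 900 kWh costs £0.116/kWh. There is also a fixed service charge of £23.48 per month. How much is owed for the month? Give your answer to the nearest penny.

Usage = 60.5 kWh/day × 31 days = 1875.5 kWh
First 400 kWh × £0.063 = £25.20
Next 500 kWh × £0.081 = £40.50
Remaining 975.5 kWh × £0.116 = £113.16
Energy charge = £178.86; + service £23.48 = £202.34

£202.34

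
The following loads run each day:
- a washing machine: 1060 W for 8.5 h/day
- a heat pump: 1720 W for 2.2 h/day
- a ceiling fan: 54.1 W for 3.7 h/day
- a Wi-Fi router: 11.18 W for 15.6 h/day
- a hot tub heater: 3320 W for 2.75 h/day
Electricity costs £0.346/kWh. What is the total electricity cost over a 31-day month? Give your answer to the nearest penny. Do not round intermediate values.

£239.17

washing machine: 1060 W × 8.5 h × 31 d = 279,310 Wh = 279.3 kWh
heat pump: 1720 W × 2.2 h × 31 d = 117,304 Wh = 117.3 kWh
ceiling fan: 54.1 W × 3.7 h × 31 d = 6,205 Wh = 6.205 kWh
Wi-Fi router: 11.18 W × 15.6 h × 31 d = 5,407 Wh = 5.407 kWh
hot tub heater: 3320 W × 2.75 h × 31 d = 283,030 Wh = 283 kWh
Total energy = 279.3 + 117.3 + 6.205 + 5.407 + 283 = 691.3 kWh
Cost = 691.3 kWh × £0.346 = £239.17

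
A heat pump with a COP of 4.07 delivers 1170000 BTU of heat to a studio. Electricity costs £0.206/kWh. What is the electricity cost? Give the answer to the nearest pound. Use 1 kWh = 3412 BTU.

£17

Heat delivered = 1,170,000 BTU / 3412 = 342.9 kWh
Electrical input = 342.9 kWh / 4.07 = 84.25 kWh
Cost = 84.25 × £0.206/kWh = £17.36 ≈ £17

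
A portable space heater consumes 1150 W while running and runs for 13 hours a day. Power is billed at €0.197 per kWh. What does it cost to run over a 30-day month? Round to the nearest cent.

Energy = 1150 W × 13 h/day × 30 days = 448,500 Wh = 448.5 kWh
Cost = 448.5 kWh × €0.197/kWh = €88.35

€88.35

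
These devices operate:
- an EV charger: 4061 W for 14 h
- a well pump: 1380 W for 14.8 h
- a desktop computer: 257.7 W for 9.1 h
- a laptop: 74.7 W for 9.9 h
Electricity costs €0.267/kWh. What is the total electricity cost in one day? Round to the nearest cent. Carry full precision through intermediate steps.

€21.46

EV charger: 4061 W × 14 h = 56,854 Wh = 56.85 kWh
well pump: 1380 W × 14.8 h = 20,424 Wh = 20.42 kWh
desktop computer: 257.7 W × 9.1 h = 2,345 Wh = 2.345 kWh
laptop: 74.7 W × 9.9 h = 740 Wh = 0.7395 kWh
Total energy = 56.85 + 20.42 + 2.345 + 0.7395 = 80.36 kWh
Cost = 80.36 kWh × €0.267 = €21.46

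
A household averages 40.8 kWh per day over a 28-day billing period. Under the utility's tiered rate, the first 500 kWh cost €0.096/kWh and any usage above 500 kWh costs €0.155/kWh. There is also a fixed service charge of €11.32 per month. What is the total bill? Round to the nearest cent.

Usage = 40.8 kWh/day × 28 days = 1142.4 kWh
First 500 kWh × €0.096 = €48.00
Remaining 642.4 kWh × €0.155 = €99.57
Energy charge = €147.57; + service €11.32 = €158.89

€158.89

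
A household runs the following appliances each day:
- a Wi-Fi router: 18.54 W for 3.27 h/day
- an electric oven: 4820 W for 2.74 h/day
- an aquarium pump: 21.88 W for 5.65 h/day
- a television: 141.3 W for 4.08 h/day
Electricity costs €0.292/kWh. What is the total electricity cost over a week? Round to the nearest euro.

Wi-Fi router: 18.54 W × 3.27 h × 7 d = 424 Wh = 0.4244 kWh
electric oven: 4820 W × 2.74 h × 7 d = 92,448 Wh = 92.45 kWh
aquarium pump: 21.88 W × 5.65 h × 7 d = 865 Wh = 0.8654 kWh
television: 141.3 W × 4.08 h × 7 d = 4,036 Wh = 4.036 kWh
Total energy = 0.4244 + 92.45 + 0.8654 + 4.036 = 97.77 kWh
Cost = 97.77 kWh × €0.292 = €28.55 ≈ €29

€29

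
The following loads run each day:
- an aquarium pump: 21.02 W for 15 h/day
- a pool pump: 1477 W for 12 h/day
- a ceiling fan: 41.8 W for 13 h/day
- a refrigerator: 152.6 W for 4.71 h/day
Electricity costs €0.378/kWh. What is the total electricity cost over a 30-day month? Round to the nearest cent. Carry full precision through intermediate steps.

€218.88

aquarium pump: 21.02 W × 15 h × 30 d = 9,459 Wh = 9.459 kWh
pool pump: 1477 W × 12 h × 30 d = 531,720 Wh = 531.7 kWh
ceiling fan: 41.8 W × 13 h × 30 d = 16,302 Wh = 16.3 kWh
refrigerator: 152.6 W × 4.71 h × 30 d = 21,562 Wh = 21.56 kWh
Total energy = 9.459 + 531.7 + 16.3 + 21.56 = 579 kWh
Cost = 579 kWh × €0.378 = €218.88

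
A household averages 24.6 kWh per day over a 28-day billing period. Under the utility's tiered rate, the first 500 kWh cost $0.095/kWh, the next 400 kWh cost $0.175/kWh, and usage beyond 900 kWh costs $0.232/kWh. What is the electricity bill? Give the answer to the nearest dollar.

Usage = 24.6 kWh/day × 28 days = 688.8 kWh
First 500 kWh × $0.095 = $47.50
Next 188.8 kWh × $0.175 = $33.04
Remaining tier: 0 kWh (not reached)
Total = $80.54 ≈ $81

$81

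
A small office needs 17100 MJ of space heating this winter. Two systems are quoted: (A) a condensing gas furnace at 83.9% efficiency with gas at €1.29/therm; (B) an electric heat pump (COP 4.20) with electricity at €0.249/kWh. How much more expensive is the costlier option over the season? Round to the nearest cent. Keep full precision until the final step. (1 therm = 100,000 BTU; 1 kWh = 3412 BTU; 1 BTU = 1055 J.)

Heat load = 17100 MJ = 17,100,000,000 J / 1055 = 16,208,531 BTU
Gas: input = 16,208,531 / 0.839 = 19,318,869 BTU = 193.2 therm → 193.2 × €1.29 = €249.21
Heat pump: 16,208,531 BTU / 3412 = 4,750 kWh heat; / 4.20 = 1,131 kWh in → × €0.249 = €281.63
Difference = |€249.21 − €281.63| = €32.42

€32.42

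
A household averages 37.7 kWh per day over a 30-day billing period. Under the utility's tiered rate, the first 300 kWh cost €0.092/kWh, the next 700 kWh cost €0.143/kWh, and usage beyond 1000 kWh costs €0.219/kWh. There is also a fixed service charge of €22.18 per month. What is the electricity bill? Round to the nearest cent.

Usage = 37.7 kWh/day × 30 days = 1131 kWh
First 300 kWh × €0.092 = €27.60
Next 700 kWh × €0.143 = €100.10
Remaining 131 kWh × €0.219 = €28.69
Energy charge = €156.39; + service €22.18 = €178.57

€178.57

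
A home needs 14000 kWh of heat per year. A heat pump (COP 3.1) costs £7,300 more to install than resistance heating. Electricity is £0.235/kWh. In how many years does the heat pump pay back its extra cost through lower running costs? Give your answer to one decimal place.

Resistance: 14000 kWh × £0.235 = £3,290.00/yr
Heat pump: 14000 / 3.1 = 4516 kWh in → × £0.235 = £1,061.29/yr
Annual savings = £2,228.71
Payback = £7,300 / £2,228.71 = 3.28 years

3.3 years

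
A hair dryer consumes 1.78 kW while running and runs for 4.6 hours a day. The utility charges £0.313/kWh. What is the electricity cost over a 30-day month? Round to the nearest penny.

£76.89

Energy = 1780 W × 4.6 h/day × 30 days = 245,640 Wh = 245.6 kWh
Cost = 245.6 kWh × £0.313/kWh = £76.89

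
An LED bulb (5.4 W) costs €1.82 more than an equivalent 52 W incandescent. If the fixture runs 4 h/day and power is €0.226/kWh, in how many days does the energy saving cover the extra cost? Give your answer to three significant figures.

43.2 days

Power saved = 52 − 5.4 = 46.6 W
Daily energy saved = 46.6 W × 4 h = 186.4 Wh = 0.1864 kWh
Daily savings = 0.1864 × €0.226 = €0.0421
Payback = €1.82 / €0.0421 per day = 43.2 days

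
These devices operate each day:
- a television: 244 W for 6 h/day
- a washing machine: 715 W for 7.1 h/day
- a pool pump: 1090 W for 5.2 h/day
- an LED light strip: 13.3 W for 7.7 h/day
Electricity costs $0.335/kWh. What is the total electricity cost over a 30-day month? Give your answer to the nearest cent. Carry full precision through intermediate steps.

television: 244 W × 6 h × 30 d = 43,920 Wh = 43.92 kWh
washing machine: 715 W × 7.1 h × 30 d = 152,295 Wh = 152.3 kWh
pool pump: 1090 W × 5.2 h × 30 d = 170,040 Wh = 170 kWh
LED light strip: 13.3 W × 7.7 h × 30 d = 3,072 Wh = 3.072 kWh
Total energy = 43.92 + 152.3 + 170 + 3.072 = 369.3 kWh
Cost = 369.3 kWh × $0.335 = $123.72

$123.72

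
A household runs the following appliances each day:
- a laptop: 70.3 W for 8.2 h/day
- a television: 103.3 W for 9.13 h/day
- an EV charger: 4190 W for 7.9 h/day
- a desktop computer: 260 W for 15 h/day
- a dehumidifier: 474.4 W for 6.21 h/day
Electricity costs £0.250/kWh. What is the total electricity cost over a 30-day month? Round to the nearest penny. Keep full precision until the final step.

£311.00

laptop: 70.3 W × 8.2 h × 30 d = 17,294 Wh = 17.29 kWh
television: 103.3 W × 9.13 h × 30 d = 28,294 Wh = 28.29 kWh
EV charger: 4190 W × 7.9 h × 30 d = 993,030 Wh = 993 kWh
desktop computer: 260 W × 15 h × 30 d = 117,000 Wh = 117 kWh
dehumidifier: 474.4 W × 6.21 h × 30 d = 88,381 Wh = 88.38 kWh
Total energy = 17.29 + 28.29 + 993 + 117 + 88.38 = 1,244 kWh
Cost = 1,244 kWh × £0.250 = £311.00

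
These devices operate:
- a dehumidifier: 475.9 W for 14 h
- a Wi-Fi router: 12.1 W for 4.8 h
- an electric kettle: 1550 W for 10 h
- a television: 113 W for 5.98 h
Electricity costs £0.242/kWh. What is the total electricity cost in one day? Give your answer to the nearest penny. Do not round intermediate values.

dehumidifier: 475.9 W × 14 h = 6,663 Wh = 6.663 kWh
Wi-Fi router: 12.1 W × 4.8 h = 58 Wh = 0.05808 kWh
electric kettle: 1550 W × 10 h = 15,500 Wh = 15.5 kWh
television: 113 W × 5.98 h = 676 Wh = 0.6757 kWh
Total energy = 6.663 + 0.05808 + 15.5 + 0.6757 = 22.9 kWh
Cost = 22.9 kWh × £0.242 = £5.54

£5.54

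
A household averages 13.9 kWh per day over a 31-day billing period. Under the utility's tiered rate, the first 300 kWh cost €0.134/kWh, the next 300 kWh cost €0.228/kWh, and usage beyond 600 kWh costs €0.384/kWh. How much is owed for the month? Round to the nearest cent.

Usage = 13.9 kWh/day × 31 days = 430.9 kWh
First 300 kWh × €0.134 = €40.20
Next 130.9 kWh × €0.228 = €29.85
Remaining tier: 0 kWh (not reached)
Total = €70.05

€70.05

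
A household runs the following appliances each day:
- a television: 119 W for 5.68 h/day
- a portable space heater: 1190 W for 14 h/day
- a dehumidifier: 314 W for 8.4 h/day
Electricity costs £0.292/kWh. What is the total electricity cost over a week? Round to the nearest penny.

television: 119 W × 5.68 h × 7 d = 4,731 Wh = 4.731 kWh
portable space heater: 1190 W × 14 h × 7 d = 116,620 Wh = 116.6 kWh
dehumidifier: 314 W × 8.4 h × 7 d = 18,463 Wh = 18.46 kWh
Total energy = 4.731 + 116.6 + 18.46 = 139.8 kWh
Cost = 139.8 kWh × £0.292 = £40.83

£40.83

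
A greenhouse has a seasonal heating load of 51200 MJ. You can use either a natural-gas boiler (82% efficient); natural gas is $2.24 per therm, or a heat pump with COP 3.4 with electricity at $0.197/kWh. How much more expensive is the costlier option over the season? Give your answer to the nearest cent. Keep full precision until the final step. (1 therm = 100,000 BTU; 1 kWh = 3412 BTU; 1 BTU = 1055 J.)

$501.59

Heat load = 51200 MJ = 51,200,000,000 J / 1055 = 48,530,806 BTU
Gas: input = 48,530,806 / 0.82 = 59,183,909 BTU = 591.8 therm → 591.8 × $2.24 = $1,325.72
Heat pump: 48,530,806 BTU / 3412 = 14,220 kWh heat; / 3.4 = 4,183 kWh in → × $0.197 = $824.13
Difference = |$1,325.72 − $824.13| = $501.59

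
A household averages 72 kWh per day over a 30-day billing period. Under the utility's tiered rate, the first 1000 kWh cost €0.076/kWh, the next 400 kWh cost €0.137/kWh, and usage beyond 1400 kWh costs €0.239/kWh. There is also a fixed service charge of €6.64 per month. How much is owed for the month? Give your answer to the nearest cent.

Usage = 72 kWh/day × 30 days = 2160 kWh
First 1000 kWh × €0.076 = €76.00
Next 400 kWh × €0.137 = €54.80
Remaining 760 kWh × €0.239 = €181.64
Energy charge = €312.44; + service €6.64 = €319.08

€319.08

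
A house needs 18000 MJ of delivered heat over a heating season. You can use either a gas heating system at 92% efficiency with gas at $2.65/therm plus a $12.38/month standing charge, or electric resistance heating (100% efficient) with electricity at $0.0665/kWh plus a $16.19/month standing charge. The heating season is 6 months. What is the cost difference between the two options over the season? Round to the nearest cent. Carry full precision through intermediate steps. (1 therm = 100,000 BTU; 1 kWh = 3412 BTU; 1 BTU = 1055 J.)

$136.06

Heat load = 18000 MJ = 18,000,000,000 J / 1055 = 17,061,611 BTU
Gas: input = 17,061,611 / 0.92 = 18,545,230 BTU = 185.5 therm → 185.5 × $2.65 = $491.45; + 6 × $12.38 standing = $565.73
Electric: 17,061,611 BTU / 3412 = 5,000 kWh → × $0.0665 = $332.53; + 6 × $16.19 standing = $429.67
Difference = |$565.73 − $429.67| = $136.06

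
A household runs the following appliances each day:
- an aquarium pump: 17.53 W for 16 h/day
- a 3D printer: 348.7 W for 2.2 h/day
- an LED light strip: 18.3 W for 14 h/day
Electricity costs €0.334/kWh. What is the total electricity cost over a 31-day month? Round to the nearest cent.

aquarium pump: 17.53 W × 16 h × 31 d = 8,695 Wh = 8.695 kWh
3D printer: 348.7 W × 2.2 h × 31 d = 23,781 Wh = 23.78 kWh
LED light strip: 18.3 W × 14 h × 31 d = 7,942 Wh = 7.942 kWh
Total energy = 8.695 + 23.78 + 7.942 = 40.42 kWh
Cost = 40.42 kWh × €0.334 = €13.50

€13.50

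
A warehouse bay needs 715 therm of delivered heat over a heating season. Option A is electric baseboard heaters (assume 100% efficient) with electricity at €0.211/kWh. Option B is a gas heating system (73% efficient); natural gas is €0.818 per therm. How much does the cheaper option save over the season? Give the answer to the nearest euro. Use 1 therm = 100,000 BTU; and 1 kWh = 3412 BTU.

Heat load = 715 therm × 100,000 = 71,500,000 BTU
Gas: input = 71,500,000 / 0.73 = 97,945,205 BTU = 979.5 therm → 979.5 × €0.818 = €801.19
Electric: 71,500,000 BTU / 3412 = 20,960 kWh → × €0.211 = €4,421.60
Difference = |€801.19 − €4,421.60| = €3,620.41 ≈ €3620

€3620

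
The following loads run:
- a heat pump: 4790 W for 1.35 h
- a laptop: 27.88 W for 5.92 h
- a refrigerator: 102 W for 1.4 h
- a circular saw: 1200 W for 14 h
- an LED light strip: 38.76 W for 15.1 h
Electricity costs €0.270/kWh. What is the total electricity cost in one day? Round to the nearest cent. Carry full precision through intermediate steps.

€6.52

heat pump: 4790 W × 1.35 h = 6,466 Wh = 6.466 kWh
laptop: 27.88 W × 5.92 h = 165 Wh = 0.165 kWh
refrigerator: 102 W × 1.4 h = 143 Wh = 0.1428 kWh
circular saw: 1200 W × 14 h = 16,800 Wh = 16.8 kWh
LED light strip: 38.76 W × 15.1 h = 585 Wh = 0.5853 kWh
Total energy = 6.466 + 0.165 + 0.1428 + 16.8 + 0.5853 = 24.16 kWh
Cost = 24.16 kWh × €0.270 = €6.52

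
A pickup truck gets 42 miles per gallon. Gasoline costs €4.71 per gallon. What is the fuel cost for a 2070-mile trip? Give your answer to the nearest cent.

€232.14

Fuel = 2070 mi / 42 mpg = 49.29 gal
Cost = 49.29 gal × €4.71/gal = €232.14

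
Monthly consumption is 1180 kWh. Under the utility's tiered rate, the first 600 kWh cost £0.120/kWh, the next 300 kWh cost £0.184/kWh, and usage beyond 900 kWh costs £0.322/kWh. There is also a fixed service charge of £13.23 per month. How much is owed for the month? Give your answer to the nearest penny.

£230.59

First 600 kWh × £0.120 = £72.00
Next 300 kWh × £0.184 = £55.20
Remaining 280 kWh × £0.322 = £90.16
Energy charge = £217.36; + service £13.23 = £230.59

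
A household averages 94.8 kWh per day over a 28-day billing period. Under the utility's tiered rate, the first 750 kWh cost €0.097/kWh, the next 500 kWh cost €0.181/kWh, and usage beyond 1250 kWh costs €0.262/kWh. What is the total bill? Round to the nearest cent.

Usage = 94.8 kWh/day × 28 days = 2654.4 kWh
First 750 kWh × €0.097 = €72.75
Next 500 kWh × €0.181 = €90.50
Remaining 1404.4 kWh × €0.262 = €367.95
Total = €531.20

€531.20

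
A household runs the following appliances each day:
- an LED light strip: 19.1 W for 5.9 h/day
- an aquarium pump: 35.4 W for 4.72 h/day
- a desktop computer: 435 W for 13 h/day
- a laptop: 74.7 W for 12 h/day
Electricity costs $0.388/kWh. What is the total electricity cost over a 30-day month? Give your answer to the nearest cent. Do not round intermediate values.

LED light strip: 19.1 W × 5.9 h × 30 d = 3,381 Wh = 3.381 kWh
aquarium pump: 35.4 W × 4.72 h × 30 d = 5,013 Wh = 5.013 kWh
desktop computer: 435 W × 13 h × 30 d = 169,650 Wh = 169.7 kWh
laptop: 74.7 W × 12 h × 30 d = 26,892 Wh = 26.89 kWh
Total energy = 3.381 + 5.013 + 169.7 + 26.89 = 204.9 kWh
Cost = 204.9 kWh × $0.388 = $79.51

$79.51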